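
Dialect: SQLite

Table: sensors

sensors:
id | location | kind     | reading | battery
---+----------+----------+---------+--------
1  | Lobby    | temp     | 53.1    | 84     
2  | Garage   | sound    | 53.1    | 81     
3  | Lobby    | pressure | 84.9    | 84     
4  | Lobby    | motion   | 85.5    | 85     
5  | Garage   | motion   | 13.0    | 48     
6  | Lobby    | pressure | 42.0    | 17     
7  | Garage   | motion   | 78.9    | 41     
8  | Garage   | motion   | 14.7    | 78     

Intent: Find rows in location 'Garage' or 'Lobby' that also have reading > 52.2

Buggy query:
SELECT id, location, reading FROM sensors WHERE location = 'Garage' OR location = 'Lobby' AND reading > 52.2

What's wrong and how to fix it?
Bug: AND binds tighter than OR, so this parses as location = 'Garage' OR (location = 'Lobby' AND reading > 52.2)

Fix: Add parentheses around the OR so the AND applies to both alternatives

Corrected query:
SELECT id, location, reading FROM sensors WHERE (location = 'Garage' OR location = 'Lobby') AND reading > 52.2

Result:
id | location | reading
---+----------+--------
1  | Lobby    | 53.1   
2  | Garage   | 53.1   
3  | Lobby    | 84.9   
4  | Lobby    | 85.5   
7  | Garage   | 78.9   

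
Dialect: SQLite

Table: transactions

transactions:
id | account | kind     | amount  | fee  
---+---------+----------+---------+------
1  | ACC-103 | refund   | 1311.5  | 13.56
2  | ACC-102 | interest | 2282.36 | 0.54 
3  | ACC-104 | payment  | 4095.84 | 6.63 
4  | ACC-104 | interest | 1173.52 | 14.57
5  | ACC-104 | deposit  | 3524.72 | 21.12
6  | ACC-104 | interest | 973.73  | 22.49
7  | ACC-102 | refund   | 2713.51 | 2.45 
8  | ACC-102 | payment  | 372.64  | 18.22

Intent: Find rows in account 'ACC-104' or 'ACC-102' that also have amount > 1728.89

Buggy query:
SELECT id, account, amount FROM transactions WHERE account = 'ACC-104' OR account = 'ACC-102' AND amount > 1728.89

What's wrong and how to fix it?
Bug: AND binds tighter than OR, so this parses as account = 'ACC-104' OR (account = 'ACC-102' AND amount > 1728.89)

Fix: Group the OR with parentheses (or use IN), then AND the threshold

Corrected query:
SELECT id, account, amount FROM transactions WHERE (account = 'ACC-104' OR account = 'ACC-102') AND amount > 1728.89

Result:
id | account | amount 
---+---------+--------
2  | ACC-102 | 2282.36
3  | ACC-104 | 4095.84
5  | ACC-104 | 3524.72
7  | ACC-102 | 2713.51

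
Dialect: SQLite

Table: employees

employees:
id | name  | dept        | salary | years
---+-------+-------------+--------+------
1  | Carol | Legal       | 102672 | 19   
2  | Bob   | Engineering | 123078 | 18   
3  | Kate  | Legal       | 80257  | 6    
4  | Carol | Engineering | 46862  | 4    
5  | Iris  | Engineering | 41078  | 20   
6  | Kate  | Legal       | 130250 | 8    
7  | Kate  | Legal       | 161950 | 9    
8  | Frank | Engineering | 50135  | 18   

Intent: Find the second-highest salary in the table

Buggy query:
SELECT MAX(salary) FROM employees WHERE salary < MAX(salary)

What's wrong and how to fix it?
Bug: The inner MAX is an aggregate inside WHERE, which is not allowed

Fix: Compute the overall MAX in a subquery, then take MAX of rows below it

Corrected query:
SELECT MAX(salary) FROM employees WHERE salary < (SELECT MAX(salary) FROM employees)

Result:
MAX(salary)
-----------
130250     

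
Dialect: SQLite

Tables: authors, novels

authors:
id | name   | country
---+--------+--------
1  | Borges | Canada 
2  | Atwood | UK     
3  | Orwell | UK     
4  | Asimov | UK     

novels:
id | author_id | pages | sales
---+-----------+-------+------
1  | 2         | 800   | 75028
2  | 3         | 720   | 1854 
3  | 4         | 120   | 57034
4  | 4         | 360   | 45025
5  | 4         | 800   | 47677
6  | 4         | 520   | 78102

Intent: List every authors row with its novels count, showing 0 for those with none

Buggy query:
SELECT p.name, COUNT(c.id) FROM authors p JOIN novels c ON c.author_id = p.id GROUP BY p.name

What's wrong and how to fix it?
Bug: An inner join excludes parents with zero children

Fix: Switch to LEFT JOIN to retain unmatched parent rows

Corrected query:
SELECT p.name, COUNT(c.id) FROM authors p LEFT JOIN novels c ON c.author_id = p.id GROUP BY p.name

Result:
name   | COUNT(c.id)
-------+------------
Asimov | 4          
Atwood | 1          
Borges | 0          
Orwell | 1          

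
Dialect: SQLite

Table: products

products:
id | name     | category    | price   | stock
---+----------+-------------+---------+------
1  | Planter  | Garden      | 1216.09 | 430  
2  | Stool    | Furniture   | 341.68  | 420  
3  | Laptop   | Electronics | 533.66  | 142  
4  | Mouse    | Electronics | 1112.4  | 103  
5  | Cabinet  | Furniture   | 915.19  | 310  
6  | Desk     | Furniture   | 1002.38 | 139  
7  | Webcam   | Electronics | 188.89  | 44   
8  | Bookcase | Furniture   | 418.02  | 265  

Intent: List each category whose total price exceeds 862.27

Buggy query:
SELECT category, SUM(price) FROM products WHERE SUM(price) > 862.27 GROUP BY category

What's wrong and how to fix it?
Bug: WHERE runs before GROUP BY, so aggregates aren't available there

Fix: Use HAVING (which filters groups after aggregation) instead of WHERE

Corrected query:
SELECT category, SUM(price) FROM products GROUP BY category HAVING SUM(price) > 862.27

Result:
category    | SUM(price)
------------+-----------
Electronics | 1834.95   
Furniture   | 2677.27   
Garden      | 1216.09   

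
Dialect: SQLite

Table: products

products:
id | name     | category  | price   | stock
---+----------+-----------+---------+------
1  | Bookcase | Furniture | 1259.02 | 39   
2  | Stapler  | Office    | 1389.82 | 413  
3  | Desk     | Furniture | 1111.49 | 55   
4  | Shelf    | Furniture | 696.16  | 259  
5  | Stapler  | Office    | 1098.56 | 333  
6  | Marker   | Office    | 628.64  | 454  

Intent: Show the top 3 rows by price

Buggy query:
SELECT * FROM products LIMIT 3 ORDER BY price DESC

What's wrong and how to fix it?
Bug: LIMIT must come after ORDER BY

Fix: Sort with ORDER BY, then apply LIMIT

Corrected query:
SELECT * FROM products ORDER BY price DESC LIMIT 3

Result:
id | name     | category  | price   | stock
---+----------+-----------+---------+------
2  | Stapler  | Office    | 1389.82 | 413  
1  | Bookcase | Furniture | 1259.02 | 39   
3  | Desk     | Furniture | 1111.49 | 55   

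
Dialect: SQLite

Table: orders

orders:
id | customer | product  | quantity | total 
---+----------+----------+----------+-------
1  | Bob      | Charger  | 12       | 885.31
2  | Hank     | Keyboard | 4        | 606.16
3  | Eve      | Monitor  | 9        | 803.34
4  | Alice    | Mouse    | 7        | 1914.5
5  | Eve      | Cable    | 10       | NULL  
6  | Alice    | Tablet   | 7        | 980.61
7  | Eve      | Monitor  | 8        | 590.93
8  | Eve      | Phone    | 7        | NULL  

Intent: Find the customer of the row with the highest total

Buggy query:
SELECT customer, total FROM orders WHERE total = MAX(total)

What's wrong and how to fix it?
Bug: MAX(total) is an aggregate and cannot be used directly in WHERE

Fix: Wrap MAX in a scalar subquery so WHERE compares against a single value

Corrected query:
SELECT customer, total FROM orders WHERE total = (SELECT MAX(total) FROM orders)

Result:
customer | total 
---------+-------
Alice    | 1914.5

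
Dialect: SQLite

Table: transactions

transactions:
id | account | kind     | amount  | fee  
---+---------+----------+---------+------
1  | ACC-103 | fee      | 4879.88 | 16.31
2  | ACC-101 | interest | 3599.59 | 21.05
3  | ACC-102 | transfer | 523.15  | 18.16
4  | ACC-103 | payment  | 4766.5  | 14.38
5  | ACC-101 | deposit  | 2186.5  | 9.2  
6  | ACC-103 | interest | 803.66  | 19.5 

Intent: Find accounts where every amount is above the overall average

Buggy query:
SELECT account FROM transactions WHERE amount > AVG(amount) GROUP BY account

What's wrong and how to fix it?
Bug: WHERE evaluates per row before aggregation, so AVG() is unavailable

Fix: Use a subquery for AVG and a HAVING MIN(...) filter so the condition holds for every row in the group

Corrected query:
SELECT account FROM transactions GROUP BY account HAVING MIN(amount) > (SELECT AVG(amount) FROM transactions)

Result:
(no rows)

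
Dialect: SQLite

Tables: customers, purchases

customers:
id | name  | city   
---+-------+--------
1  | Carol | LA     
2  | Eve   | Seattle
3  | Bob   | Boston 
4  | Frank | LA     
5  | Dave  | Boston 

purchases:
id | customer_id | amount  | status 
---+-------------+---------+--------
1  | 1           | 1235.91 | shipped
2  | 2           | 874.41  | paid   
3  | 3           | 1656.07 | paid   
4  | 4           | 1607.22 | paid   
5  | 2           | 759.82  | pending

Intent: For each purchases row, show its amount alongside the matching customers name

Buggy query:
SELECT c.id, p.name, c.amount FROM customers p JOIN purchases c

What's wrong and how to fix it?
Bug: JOIN with no ON clause produces a cartesian product; every purchases row pairs with every customers row

Fix: Specify the join condition linking the foreign key to the parent id

Corrected query:
SELECT c.id, p.name, c.amount FROM customers p JOIN purchases c ON c.customer_id = p.id

Result:
id | name  | amount 
---+-------+--------
1  | Carol | 1235.91
2  | Eve   | 874.41 
3  | Bob   | 1656.07
4  | Frank | 1607.22
5  | Eve   | 759.82 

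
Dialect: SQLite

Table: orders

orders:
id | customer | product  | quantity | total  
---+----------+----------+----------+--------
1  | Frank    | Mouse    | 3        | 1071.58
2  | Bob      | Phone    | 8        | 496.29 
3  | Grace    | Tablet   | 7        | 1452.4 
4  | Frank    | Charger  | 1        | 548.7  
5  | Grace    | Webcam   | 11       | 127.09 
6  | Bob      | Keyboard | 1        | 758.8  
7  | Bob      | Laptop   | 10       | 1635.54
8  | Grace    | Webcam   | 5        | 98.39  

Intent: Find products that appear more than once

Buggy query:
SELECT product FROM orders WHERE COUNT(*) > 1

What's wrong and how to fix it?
Bug: WHERE can't reference COUNT(*); aggregates are computed after WHERE

Fix: GROUP BY product, then filter groups with HAVING COUNT(*) > 1

Corrected query:
SELECT product FROM orders GROUP BY product HAVING COUNT(*) > 1

Result:
product
-------
Webcam 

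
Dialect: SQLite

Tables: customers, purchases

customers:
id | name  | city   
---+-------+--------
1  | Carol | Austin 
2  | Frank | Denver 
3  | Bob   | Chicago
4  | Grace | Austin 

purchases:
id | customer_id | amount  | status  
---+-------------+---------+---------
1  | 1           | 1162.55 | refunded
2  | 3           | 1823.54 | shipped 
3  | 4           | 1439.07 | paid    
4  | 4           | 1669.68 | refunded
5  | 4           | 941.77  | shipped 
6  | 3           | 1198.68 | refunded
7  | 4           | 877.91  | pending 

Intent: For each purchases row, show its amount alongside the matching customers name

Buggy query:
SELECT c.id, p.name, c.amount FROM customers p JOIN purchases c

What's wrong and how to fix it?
Bug: JOIN with no ON clause produces a cartesian product; every purchases row pairs with every customers row

Fix: Specify the join condition linking the foreign key to the parent id

Corrected query:
SELECT c.id, p.name, c.amount FROM customers p JOIN purchases c ON c.customer_id = p.id

Result:
id | name  | amount 
---+-------+--------
1  | Carol | 1162.55
2  | Bob   | 1823.54
3  | Grace | 1439.07
4  | Grace | 1669.68
5  | Grace | 941.77 
6  | Bob   | 1198.68
7  | Grace | 877.91 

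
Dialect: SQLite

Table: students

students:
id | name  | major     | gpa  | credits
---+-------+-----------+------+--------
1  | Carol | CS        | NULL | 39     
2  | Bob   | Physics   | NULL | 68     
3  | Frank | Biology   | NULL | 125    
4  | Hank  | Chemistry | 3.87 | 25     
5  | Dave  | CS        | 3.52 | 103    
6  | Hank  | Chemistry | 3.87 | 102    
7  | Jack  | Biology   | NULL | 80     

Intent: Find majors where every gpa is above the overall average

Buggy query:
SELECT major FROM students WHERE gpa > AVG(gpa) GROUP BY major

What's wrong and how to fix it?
Bug: WHERE evaluates per row before aggregation, so AVG() is unavailable

Fix: Use a subquery for AVG and a HAVING MIN(...) filter so the condition holds for every row in the group

Corrected query:
SELECT major FROM students GROUP BY major HAVING MIN(gpa) > (SELECT AVG(gpa) FROM students)

Result:
major    
---------
Chemistry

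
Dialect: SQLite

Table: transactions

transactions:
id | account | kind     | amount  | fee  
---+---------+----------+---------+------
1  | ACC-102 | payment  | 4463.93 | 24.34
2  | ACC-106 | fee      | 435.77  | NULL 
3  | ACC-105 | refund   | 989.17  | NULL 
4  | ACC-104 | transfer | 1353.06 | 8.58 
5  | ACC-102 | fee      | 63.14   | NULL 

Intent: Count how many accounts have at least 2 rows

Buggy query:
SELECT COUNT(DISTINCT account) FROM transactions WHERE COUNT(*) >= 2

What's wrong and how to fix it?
Bug: WHERE filters individual rows, not groups, so a group-level COUNT is invalid there

Fix: Use a subquery that GROUPs and filters with HAVING, then count its rows

Corrected query:
SELECT COUNT(*) FROM (SELECT account FROM transactions GROUP BY account HAVING COUNT(*) >= 2)

Result:
COUNT(*)
--------
1       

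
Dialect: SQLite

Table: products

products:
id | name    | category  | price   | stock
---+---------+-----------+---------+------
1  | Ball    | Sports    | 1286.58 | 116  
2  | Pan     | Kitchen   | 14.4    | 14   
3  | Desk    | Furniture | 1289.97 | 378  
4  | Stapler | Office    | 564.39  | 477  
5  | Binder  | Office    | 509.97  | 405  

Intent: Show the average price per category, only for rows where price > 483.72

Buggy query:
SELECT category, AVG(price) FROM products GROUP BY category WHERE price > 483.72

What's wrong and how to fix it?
Bug: WHERE cannot follow GROUP BY

Fix: Place WHERE between FROM and GROUP BY

Corrected query:
SELECT category, AVG(price) FROM products WHERE price > 483.72 GROUP BY category

Result:
category  | AVG(price)
----------+-----------
Furniture | 1289.97   
Office    | 537.18    
Sports    | 1286.58   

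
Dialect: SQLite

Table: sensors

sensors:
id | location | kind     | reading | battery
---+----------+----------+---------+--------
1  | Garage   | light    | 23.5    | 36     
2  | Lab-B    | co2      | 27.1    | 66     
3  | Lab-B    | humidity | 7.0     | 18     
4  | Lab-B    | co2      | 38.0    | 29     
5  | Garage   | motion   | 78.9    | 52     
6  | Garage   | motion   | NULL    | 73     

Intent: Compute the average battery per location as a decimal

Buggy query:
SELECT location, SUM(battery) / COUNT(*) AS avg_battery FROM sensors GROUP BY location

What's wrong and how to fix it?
Bug: SUM(battery) and COUNT(*) are both integers; the division truncates the fractional part

Fix: Cast one side to REAL so the division keeps the fractional part

Corrected query:
SELECT location, SUM(battery) * 1.0 / COUNT(*) AS avg_battery FROM sensors GROUP BY location

Result:
location | avg_battery
---------+------------
Garage   | 53.666667  
Lab-B    | 37.666667  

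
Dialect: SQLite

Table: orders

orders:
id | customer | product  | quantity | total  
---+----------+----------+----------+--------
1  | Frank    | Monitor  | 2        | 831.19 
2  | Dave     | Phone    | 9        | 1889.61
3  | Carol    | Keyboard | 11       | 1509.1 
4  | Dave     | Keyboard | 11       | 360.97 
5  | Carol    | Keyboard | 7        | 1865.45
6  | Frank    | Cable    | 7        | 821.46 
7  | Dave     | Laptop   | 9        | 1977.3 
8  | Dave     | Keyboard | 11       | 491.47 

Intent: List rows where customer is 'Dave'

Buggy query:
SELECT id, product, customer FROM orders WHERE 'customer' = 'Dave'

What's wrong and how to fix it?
Bug: 'customer' in single quotes is a string literal, not the column; the comparison is literal-vs-literal and never true

Fix: Remove the quotes around the column name (or use double quotes for an identifier)

Corrected query:
SELECT id, product, customer FROM orders WHERE customer = 'Dave'

Result:
id | product  | customer
---+----------+---------
2  | Phone    | Dave    
4  | Keyboard | Dave    
7  | Laptop   | Dave    
8  | Keyboard | Dave    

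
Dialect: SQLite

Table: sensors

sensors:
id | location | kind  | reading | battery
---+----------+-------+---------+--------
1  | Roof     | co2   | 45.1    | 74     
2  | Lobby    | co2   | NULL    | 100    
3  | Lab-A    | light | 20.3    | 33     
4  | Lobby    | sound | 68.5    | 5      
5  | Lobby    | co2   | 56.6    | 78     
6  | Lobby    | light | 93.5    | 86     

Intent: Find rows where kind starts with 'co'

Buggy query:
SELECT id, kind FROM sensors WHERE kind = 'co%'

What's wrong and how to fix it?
Bug: Wildcards only work with LIKE; '=' treats '%' as a literal character

Fix: Use LIKE for wildcard pattern matching

Corrected query:
SELECT id, kind FROM sensors WHERE kind LIKE 'co%'

Result:
id | kind
---+-----
1  | co2 
2  | co2 
5  | co2 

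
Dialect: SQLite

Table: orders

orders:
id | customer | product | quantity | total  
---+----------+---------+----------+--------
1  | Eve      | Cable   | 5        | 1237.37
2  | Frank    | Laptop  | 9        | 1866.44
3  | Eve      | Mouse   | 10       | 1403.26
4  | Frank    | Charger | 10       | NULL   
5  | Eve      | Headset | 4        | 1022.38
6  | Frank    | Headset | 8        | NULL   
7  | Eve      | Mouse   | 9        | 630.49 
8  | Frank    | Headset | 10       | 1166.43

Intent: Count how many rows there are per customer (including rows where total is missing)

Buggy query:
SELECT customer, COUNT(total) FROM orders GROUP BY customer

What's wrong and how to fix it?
Bug: COUNT(column) counts non-NULL values only; rows with NULL total aren't counted

Fix: Replace COUNT(total) with COUNT(*)

Corrected query:
SELECT customer, COUNT(*) FROM orders GROUP BY customer

Result:
customer | COUNT(*)
---------+---------
Eve      | 4       
Frank    | 4       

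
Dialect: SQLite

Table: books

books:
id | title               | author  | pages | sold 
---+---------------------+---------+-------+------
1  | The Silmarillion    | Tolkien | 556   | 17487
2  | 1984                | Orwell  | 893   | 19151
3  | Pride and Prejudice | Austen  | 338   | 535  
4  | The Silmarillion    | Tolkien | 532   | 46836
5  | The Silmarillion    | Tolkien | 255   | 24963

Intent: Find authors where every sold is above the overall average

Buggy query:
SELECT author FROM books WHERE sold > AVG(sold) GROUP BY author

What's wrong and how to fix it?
Bug: AVG() is an aggregate; it can't sit directly in WHERE

Fix: Use a subquery for AVG and a HAVING MIN(...) filter so the condition holds for every row in the group

Corrected query:
SELECT author FROM books GROUP BY author HAVING MIN(sold) > (SELECT AVG(sold) FROM books)

Result:
(no rows)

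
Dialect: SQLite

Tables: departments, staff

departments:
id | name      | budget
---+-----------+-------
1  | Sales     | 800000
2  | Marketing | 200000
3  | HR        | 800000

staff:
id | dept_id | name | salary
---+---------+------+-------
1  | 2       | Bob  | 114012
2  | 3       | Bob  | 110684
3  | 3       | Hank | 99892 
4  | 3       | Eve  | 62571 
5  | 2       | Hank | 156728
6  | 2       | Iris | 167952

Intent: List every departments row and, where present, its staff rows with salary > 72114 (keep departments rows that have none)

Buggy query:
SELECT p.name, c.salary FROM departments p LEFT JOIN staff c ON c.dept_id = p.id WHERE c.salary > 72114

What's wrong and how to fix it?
Bug: Filtering c.salary in WHERE discards the NULL rows produced by LEFT JOIN, turning it into an inner join

Fix: Move the right-table condition into the ON clause so unmatched parents are kept

Corrected query:
SELECT p.name, c.salary FROM departments p LEFT JOIN staff c ON c.dept_id = p.id AND c.salary > 72114

Result:
name      | salary
----------+-------
Sales     | NULL  
Marketing | 114012
Marketing | 156728
Marketing | 167952
HR        | 99892 
HR        | 110684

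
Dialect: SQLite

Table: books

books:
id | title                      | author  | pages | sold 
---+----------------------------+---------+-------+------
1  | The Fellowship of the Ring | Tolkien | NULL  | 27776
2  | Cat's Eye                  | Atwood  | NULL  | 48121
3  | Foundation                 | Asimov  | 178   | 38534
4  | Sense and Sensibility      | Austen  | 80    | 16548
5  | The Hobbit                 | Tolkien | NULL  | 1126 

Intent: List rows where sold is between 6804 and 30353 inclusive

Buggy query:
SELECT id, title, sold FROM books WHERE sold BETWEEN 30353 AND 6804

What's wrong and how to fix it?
Bug: BETWEEN expects the lower bound first; with 30353 AND 6804 the range is empty

Fix: Swap the bounds so the smaller value comes first

Corrected query:
SELECT id, title, sold FROM books WHERE sold BETWEEN 6804 AND 30353

Result:
id | title                      | sold 
---+----------------------------+------
1  | The Fellowship of the Ring | 27776
4  | Sense and Sensibility      | 16548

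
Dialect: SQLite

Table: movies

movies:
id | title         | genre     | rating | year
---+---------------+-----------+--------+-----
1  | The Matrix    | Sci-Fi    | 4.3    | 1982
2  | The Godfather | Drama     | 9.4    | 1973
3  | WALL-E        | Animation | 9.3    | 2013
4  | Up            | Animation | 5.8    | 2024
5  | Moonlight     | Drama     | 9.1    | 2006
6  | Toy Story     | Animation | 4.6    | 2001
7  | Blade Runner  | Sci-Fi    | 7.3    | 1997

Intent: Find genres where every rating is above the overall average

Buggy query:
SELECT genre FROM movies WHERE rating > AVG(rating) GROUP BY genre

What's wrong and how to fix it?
Bug: WHERE evaluates per row before aggregation, so AVG() is unavailable

Fix: Use a subquery for AVG and a HAVING MIN(...) filter so the condition holds for every row in the group

Corrected query:
SELECT genre FROM movies GROUP BY genre HAVING MIN(rating) > (SELECT AVG(rating) FROM movies)

Result:
genre
-----
Drama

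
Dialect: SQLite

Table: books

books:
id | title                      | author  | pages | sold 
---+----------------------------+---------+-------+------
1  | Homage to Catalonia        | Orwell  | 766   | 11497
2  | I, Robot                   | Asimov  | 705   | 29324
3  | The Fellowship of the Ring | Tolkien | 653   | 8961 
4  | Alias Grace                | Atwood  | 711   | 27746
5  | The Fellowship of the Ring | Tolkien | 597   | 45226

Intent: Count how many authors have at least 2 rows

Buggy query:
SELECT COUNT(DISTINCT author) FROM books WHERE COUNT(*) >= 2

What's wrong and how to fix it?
Bug: WHERE filters individual rows, not groups, so a group-level COUNT is invalid there

Fix: Group first with HAVING COUNT(*) >= 2, then COUNT the resulting groups

Corrected query:
SELECT COUNT(*) FROM (SELECT author FROM books GROUP BY author HAVING COUNT(*) >= 2)

Result:
COUNT(*)
--------
1       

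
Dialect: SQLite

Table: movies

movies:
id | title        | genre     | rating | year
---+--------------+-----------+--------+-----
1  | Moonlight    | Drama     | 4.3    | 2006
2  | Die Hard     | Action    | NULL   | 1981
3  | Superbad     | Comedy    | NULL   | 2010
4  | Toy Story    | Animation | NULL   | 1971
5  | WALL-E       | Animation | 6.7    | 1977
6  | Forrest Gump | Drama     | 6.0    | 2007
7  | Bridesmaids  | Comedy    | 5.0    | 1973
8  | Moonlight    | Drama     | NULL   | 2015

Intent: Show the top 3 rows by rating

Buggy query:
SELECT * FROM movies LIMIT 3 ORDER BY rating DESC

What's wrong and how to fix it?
Bug: LIMIT must come after ORDER BY

Fix: Sort with ORDER BY, then apply LIMIT

Corrected query:
SELECT * FROM movies ORDER BY rating DESC LIMIT 3

Result:
id | title        | genre     | rating | year
---+--------------+-----------+--------+-----
5  | WALL-E       | Animation | 6.7    | 1977
6  | Forrest Gump | Drama     | 6      | 2007
7  | Bridesmaids  | Comedy    | 5      | 1973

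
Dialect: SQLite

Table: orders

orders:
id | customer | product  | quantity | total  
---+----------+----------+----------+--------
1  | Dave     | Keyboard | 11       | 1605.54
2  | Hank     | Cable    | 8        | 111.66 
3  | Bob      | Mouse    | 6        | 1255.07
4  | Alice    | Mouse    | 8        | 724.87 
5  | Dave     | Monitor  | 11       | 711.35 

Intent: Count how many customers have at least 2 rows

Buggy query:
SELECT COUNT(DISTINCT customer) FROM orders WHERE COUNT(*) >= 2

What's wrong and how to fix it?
Bug: COUNT(*) cannot appear in WHERE; the per-group count doesn't exist yet

Fix: Use a subquery that GROUPs and filters with HAVING, then count its rows

Corrected query:
SELECT COUNT(*) FROM (SELECT customer FROM orders GROUP BY customer HAVING COUNT(*) >= 2)

Result:
COUNT(*)
--------
1       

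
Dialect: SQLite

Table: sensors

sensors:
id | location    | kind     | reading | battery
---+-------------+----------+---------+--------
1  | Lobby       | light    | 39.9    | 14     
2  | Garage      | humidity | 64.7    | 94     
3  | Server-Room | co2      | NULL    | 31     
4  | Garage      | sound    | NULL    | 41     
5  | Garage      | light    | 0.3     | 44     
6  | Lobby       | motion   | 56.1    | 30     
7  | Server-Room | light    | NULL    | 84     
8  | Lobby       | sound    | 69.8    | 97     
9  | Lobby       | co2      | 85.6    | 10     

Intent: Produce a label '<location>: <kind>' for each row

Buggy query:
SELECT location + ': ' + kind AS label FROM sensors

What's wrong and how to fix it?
Bug: SQLite uses || for string concatenation; + coerces text to numbers (yielding 0)

Fix: Use the || operator for string concatenation

Corrected query:
SELECT location || ': ' || kind AS label FROM sensors

Result:
label             
------------------
Lobby: light      
Garage: humidity  
Server-Room: co2  
Garage: sound     
Garage: light     
Lobby: motion     
Server-Room: light
Lobby: sound      
Lobby: co2        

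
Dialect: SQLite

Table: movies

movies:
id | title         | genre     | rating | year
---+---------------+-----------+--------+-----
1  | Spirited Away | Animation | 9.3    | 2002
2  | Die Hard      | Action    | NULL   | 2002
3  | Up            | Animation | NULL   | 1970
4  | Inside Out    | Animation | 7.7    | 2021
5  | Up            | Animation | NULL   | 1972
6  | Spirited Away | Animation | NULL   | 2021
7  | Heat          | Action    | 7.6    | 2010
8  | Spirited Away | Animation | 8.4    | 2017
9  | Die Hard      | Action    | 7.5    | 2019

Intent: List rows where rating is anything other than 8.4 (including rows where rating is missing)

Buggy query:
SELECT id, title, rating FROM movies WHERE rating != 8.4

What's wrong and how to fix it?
Bug: 'rating != 8.4' is unknown when rating is NULL, so NULL rows are silently excluded

Fix: Handle NULL separately with IS NULL alongside the inequality

Corrected query:
SELECT id, title, rating FROM movies WHERE rating != 8.4 OR rating IS NULL

Result:
id | title         | rating
---+---------------+-------
1  | Spirited Away | 9.3   
2  | Die Hard      | NULL  
3  | Up            | NULL  
4  | Inside Out    | 7.7   
5  | Up            | NULL  
6  | Spirited Away | NULL  
7  | Heat          | 7.6   
9  | Die Hard      | 7.5   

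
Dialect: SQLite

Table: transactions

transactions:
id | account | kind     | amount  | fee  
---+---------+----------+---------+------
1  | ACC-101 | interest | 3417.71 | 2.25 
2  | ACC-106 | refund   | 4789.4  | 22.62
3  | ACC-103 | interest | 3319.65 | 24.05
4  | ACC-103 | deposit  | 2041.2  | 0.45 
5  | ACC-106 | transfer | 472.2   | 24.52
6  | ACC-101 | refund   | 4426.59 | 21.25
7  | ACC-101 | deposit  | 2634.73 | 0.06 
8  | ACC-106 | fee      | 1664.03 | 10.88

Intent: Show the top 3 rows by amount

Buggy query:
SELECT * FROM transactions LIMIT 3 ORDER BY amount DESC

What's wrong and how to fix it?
Bug: ORDER BY cannot follow LIMIT; LIMIT is the final clause

Fix: Sort with ORDER BY, then apply LIMIT

Corrected query:
SELECT * FROM transactions ORDER BY amount DESC LIMIT 3

Result:
id | account | kind     | amount  | fee  
---+---------+----------+---------+------
2  | ACC-106 | refund   | 4789.4  | 22.62
6  | ACC-101 | refund   | 4426.59 | 21.25
1  | ACC-101 | interest | 3417.71 | 2.25 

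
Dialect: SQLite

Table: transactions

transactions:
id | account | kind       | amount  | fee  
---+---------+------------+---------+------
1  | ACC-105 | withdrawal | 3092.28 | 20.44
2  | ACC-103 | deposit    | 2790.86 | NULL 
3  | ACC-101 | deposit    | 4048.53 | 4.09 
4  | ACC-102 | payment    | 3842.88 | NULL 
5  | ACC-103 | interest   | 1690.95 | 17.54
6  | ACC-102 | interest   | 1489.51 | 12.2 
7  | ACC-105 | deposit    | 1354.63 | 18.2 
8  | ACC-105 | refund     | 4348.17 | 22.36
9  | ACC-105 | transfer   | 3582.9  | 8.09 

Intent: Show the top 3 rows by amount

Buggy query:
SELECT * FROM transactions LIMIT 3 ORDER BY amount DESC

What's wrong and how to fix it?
Bug: LIMIT must come after ORDER BY

Fix: Swap the clauses: ORDER BY first, then LIMIT

Corrected query:
SELECT * FROM transactions ORDER BY amount DESC LIMIT 3

Result:
id | account | kind    | amount  | fee  
---+---------+---------+---------+------
8  | ACC-105 | refund  | 4348.17 | 22.36
3  | ACC-101 | deposit | 4048.53 | 4.09 
4  | ACC-102 | payment | 3842.88 | NULL 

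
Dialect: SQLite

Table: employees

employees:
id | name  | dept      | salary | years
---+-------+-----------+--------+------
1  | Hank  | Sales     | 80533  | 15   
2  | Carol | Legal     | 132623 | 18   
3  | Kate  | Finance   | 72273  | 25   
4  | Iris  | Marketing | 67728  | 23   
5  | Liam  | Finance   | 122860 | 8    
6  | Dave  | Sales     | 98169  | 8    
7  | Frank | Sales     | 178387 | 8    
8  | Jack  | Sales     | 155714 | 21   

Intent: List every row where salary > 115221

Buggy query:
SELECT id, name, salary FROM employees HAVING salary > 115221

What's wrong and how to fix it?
Bug: This is a non-aggregate query (no GROUP BY, no aggregates), so in SQLite the HAVING clause is invalid here; a row-level condition belongs in WHERE

Fix: Use WHERE for row-level filtering

Corrected query:
SELECT id, name, salary FROM employees WHERE salary > 115221

Result:
id | name  | salary
---+-------+-------
2  | Carol | 132623
5  | Liam  | 122860
7  | Frank | 178387
8  | Jack  | 155714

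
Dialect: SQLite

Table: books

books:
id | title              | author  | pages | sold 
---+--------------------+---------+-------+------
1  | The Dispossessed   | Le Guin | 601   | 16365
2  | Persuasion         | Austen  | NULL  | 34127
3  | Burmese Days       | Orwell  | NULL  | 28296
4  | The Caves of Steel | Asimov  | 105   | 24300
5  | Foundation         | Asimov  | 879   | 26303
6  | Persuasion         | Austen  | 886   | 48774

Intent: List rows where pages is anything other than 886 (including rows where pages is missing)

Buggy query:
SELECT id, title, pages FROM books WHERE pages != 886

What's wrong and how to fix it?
Bug: Inequality against NULL is unknown, not true; rows with NULL are dropped

Fix: Add an explicit OR pages IS NULL to include the missing-value rows

Corrected query:
SELECT id, title, pages FROM books WHERE pages != 886 OR pages IS NULL

Result:
id | title              | pages
---+--------------------+------
1  | The Dispossessed   | 601  
2  | Persuasion         | NULL 
3  | Burmese Days       | NULL 
4  | The Caves of Steel | 105  
5  | Foundation         | 879  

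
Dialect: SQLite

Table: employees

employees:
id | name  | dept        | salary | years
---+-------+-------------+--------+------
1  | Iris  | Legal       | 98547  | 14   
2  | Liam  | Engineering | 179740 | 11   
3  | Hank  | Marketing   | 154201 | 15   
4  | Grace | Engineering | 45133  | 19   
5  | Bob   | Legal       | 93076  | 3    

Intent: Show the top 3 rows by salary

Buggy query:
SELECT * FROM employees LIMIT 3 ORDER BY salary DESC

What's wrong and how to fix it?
Bug: ORDER BY cannot follow LIMIT; LIMIT is the final clause

Fix: Sort with ORDER BY, then apply LIMIT

Corrected query:
SELECT * FROM employees ORDER BY salary DESC LIMIT 3

Result:
id | name | dept        | salary | years
---+------+-------------+--------+------
2  | Liam | Engineering | 179740 | 11   
3  | Hank | Marketing   | 154201 | 15   
1  | Iris | Legal       | 98547  | 14   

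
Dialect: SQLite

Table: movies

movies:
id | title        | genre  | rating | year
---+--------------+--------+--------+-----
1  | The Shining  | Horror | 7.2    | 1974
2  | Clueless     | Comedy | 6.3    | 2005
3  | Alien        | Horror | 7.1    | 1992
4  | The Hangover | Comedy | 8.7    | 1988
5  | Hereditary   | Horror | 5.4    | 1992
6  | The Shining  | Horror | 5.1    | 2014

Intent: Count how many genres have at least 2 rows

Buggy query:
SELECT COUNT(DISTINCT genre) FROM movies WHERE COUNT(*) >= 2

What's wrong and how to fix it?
Bug: WHERE filters individual rows, not groups, so a group-level COUNT is invalid there

Fix: Group first with HAVING COUNT(*) >= 2, then COUNT the resulting groups

Corrected query:
SELECT COUNT(*) FROM (SELECT genre FROM movies GROUP BY genre HAVING COUNT(*) >= 2)

Result:
COUNT(*)
--------
2       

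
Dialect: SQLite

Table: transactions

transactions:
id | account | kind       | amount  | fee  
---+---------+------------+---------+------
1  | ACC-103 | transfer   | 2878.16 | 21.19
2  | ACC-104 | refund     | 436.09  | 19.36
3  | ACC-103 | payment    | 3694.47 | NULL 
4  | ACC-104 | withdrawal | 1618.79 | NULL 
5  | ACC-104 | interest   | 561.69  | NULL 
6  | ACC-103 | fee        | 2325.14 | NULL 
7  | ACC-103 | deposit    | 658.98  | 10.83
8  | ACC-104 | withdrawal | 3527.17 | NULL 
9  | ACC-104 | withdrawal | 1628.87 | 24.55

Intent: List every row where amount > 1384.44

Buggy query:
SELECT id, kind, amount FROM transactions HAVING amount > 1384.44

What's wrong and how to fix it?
Bug: This is a non-aggregate query (no GROUP BY, no aggregates), so in SQLite the HAVING clause is invalid here; a row-level condition belongs in WHERE

Fix: Replace HAVING with WHERE since the condition applies to individual rows

Corrected query:
SELECT id, kind, amount FROM transactions WHERE amount > 1384.44

Result:
id | kind       | amount 
---+------------+--------
1  | transfer   | 2878.16
3  | payment    | 3694.47
4  | withdrawal | 1618.79
6  | fee        | 2325.14
8  | withdrawal | 3527.17
9  | withdrawal | 1628.87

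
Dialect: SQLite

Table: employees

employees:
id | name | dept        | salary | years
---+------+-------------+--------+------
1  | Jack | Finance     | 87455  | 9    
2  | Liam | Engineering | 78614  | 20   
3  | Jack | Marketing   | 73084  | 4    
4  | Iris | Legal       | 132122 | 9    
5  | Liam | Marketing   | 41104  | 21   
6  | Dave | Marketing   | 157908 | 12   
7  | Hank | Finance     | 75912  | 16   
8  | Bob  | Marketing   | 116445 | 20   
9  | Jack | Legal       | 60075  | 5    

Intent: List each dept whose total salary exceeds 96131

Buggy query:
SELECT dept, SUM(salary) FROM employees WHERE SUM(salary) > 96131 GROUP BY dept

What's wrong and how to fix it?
Bug: WHERE runs before GROUP BY, so aggregates aren't available there

Fix: Move the aggregate condition to a HAVING clause

Corrected query:
SELECT dept, SUM(salary) FROM employees GROUP BY dept HAVING SUM(salary) > 96131

Result:
dept      | SUM(salary)
----------+------------
Finance   | 163367     
Legal     | 192197     
Marketing | 388541     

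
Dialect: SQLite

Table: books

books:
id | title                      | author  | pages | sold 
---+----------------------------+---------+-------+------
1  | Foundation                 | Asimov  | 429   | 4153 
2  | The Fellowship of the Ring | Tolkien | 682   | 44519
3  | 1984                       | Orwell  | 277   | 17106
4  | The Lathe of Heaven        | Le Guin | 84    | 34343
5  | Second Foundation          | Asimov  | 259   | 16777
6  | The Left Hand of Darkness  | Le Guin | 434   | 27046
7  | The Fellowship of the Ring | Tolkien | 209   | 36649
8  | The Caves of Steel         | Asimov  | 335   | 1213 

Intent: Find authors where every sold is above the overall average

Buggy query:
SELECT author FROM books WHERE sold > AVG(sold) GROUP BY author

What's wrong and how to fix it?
Bug: WHERE evaluates per row before aggregation, so AVG() is unavailable

Fix: Use a subquery for AVG and a HAVING MIN(...) filter so the condition holds for every row in the group

Corrected query:
SELECT author FROM books GROUP BY author HAVING MIN(sold) > (SELECT AVG(sold) FROM books)

Result:
author 
-------
Le Guin
Tolkien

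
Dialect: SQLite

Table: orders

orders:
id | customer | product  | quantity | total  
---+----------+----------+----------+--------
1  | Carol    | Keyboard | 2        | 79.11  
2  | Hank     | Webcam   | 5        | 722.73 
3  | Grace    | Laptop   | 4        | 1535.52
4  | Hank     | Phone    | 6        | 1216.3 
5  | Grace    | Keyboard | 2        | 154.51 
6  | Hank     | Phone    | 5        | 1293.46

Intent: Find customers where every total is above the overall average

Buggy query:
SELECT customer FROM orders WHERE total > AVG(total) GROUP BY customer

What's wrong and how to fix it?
Bug: AVG() is an aggregate; it can't sit directly in WHERE

Fix: Use a subquery for AVG and a HAVING MIN(...) filter so the condition holds for every row in the group

Corrected query:
SELECT customer FROM orders GROUP BY customer HAVING MIN(total) > (SELECT AVG(total) FROM orders)

Result:
(no rows)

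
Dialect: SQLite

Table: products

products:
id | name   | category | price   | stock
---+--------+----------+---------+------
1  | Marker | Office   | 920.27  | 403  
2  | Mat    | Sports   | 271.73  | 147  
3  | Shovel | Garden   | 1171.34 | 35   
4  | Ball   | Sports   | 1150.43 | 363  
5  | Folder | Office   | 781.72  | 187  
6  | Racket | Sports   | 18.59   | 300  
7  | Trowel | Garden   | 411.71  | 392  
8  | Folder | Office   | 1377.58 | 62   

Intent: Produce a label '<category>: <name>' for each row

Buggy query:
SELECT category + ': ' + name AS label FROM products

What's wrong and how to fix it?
Bug: '+' is numeric addition; on text columns SQLite converts them to 0 instead of concatenating

Fix: Replace + with || to concatenate text

Corrected query:
SELECT category || ': ' || name AS label FROM products

Result:
label         
--------------
Office: Marker
Sports: Mat   
Garden: Shovel
Sports: Ball  
Office: Folder
Sports: Racket
Garden: Trowel
Office: Folder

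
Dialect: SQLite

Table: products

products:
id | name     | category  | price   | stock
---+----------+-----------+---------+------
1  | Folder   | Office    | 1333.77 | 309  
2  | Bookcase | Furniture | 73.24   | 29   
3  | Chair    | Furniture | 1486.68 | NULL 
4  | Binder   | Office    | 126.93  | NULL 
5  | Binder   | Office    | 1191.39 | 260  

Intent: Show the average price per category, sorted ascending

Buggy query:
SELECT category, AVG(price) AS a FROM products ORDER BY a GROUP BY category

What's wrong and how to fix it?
Bug: GROUP BY must precede ORDER BY

Fix: Move ORDER BY to the end, after GROUP BY

Corrected query:
SELECT category, AVG(price) AS a FROM products GROUP BY category ORDER BY a

Result:
category  | a     
----------+-------
Furniture | 779.96
Office    | 884.03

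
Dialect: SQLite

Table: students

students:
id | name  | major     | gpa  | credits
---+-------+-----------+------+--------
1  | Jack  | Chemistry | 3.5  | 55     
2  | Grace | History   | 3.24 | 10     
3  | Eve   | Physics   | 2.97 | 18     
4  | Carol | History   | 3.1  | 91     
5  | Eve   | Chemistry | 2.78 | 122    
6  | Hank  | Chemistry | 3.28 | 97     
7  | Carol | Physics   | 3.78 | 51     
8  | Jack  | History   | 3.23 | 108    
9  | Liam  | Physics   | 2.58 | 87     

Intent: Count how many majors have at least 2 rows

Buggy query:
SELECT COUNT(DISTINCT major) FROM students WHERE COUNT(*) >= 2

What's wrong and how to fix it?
Bug: WHERE filters individual rows, not groups, so a group-level COUNT is invalid there

Fix: Use a subquery that GROUPs and filters with HAVING, then count its rows

Corrected query:
SELECT COUNT(*) FROM (SELECT major FROM students GROUP BY major HAVING COUNT(*) >= 2)

Result:
COUNT(*)
--------
3       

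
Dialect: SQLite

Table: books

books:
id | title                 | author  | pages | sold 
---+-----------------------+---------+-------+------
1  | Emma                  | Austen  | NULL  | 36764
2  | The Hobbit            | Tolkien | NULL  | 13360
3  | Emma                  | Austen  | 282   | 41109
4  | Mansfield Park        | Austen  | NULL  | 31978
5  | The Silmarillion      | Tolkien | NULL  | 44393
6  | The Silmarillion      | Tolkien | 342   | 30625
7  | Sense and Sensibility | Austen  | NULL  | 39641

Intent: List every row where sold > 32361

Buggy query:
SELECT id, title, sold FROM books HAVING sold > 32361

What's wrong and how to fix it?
Bug: This is a non-aggregate query (no GROUP BY, no aggregates), so in SQLite the HAVING clause is invalid here; a row-level condition belongs in WHERE

Fix: Use WHERE for row-level filtering

Corrected query:
SELECT id, title, sold FROM books WHERE sold > 32361

Result:
id | title                 | sold 
---+-----------------------+------
1  | Emma                  | 36764
3  | Emma                  | 41109
5  | The Silmarillion      | 44393
7  | Sense and Sensibility | 39641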